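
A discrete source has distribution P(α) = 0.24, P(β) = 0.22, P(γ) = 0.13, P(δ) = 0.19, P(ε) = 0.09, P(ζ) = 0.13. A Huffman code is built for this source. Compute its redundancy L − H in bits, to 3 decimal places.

0.032 bits

Entropy H = −Σ p log₂ p ≈ 2.5079 bits.
Huffman merges: 9/100+13/100→11/50; 13/100+19/100→8/25; 11/50+11/50→11/25; 6/25+8/25→14/25; 11/25+14/25→1. L = 127/50 ≈ 2.5400.
L − H = 2.5400 − 2.5079 = 0.032 bits.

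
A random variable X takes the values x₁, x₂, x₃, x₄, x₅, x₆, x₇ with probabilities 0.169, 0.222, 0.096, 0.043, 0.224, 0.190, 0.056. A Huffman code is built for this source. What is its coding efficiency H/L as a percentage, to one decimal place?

98.3%

Entropy H = −Σ p log₂ p ≈ 2.6069 bits.
Huffman merges: 43/1000+7/125→99/1000; 12/125+99/1000→39/200; 169/1000+19/100→359/1000; 39/200+111/500→417/1000; 28/125+359/1000→583/1000; 417/1000+583/1000→1. L = 2653/1000 ≈ 2.6530.
Efficiency = H/L = 2.6069/2.6530 = 98.3%.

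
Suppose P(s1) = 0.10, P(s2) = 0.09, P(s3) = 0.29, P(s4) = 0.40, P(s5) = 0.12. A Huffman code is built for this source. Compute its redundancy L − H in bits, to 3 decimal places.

0.041 bits

Entropy H = −Σ p log₂ p ≈ 2.0586 bits.
Huffman merges: 9/100+1/10→19/100; 3/25+19/100→31/100; 29/100+31/100→3/5; 2/5+3/5→1. L = 21/10 ≈ 2.1000.
L − H = 2.1000 − 2.0586 = 0.041 bits.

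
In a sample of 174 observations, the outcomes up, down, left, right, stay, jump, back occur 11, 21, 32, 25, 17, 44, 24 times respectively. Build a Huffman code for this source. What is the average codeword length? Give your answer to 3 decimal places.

Probabilities are the counts divided by 174.
Repeatedly combine the two least-probable nodes; the expected code length is the sum of the merged weights.
merge 11/174 + 17/174 → 14/87
merge 7/58 + 4/29 → 15/58
merge 25/174 + 14/87 → 53/174
merge 16/87 + 22/87 → 38/87
merge 15/58 + 53/174 → 49/87
merge 38/87 + 49/87 → 1
L = 14/87 + 15/58 + 53/174 + 38/87 + 49/87 + 1 = 79/29 ≈ 2.724 bits/symbol.

2.724 bits/symbol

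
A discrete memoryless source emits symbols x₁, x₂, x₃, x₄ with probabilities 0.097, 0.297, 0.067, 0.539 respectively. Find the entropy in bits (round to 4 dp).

1.5885 bits

H = −Σ pᵢ log₂ pᵢ.
−0.097·log₂(0.097) = 0.3265
−0.297·log₂(0.297) = 0.5202
−0.067·log₂(0.067) = 0.2613
−0.539·log₂(0.539) = 0.4806
Sum ≈ 1.5885 → 1.5885 bits.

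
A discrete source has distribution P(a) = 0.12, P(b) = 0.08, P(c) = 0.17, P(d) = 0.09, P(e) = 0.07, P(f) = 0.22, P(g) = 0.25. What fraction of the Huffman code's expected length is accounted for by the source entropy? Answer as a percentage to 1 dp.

99.1%

Entropy H = −Σ p log₂ p ≈ 2.6549 bits.
Huffman merges: 7/100+2/25→3/20; 9/100+3/25→21/100; 3/20+17/100→8/25; 21/100+11/50→43/100; 1/4+8/25→57/100; 43/100+57/100→1. L = 67/25 ≈ 2.6800.
Efficiency = H/L = 2.6549/2.6800 = 99.1%.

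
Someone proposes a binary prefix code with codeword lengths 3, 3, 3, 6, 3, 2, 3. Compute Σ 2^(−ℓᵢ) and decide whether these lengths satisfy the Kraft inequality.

With common denominator 2^6 = 64: Σ 2^(−ℓᵢ) = 8/64 + 8/64 + 8/64 + 1/64 + 8/64 + 16/64 + 8/64 = 57/64 = 0.890625.
Kraft's inequality requires Σ ≤ 1; here Σ = 0.890625 ≤ 1, so such a prefix code exists.

0.890625; yes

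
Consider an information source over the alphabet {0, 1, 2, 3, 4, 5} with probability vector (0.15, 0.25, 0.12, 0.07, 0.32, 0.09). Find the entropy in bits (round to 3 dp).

H = −Σ pᵢ log₂ pᵢ.
−0.15·log₂(0.15) = 0.4105
−0.25·log₂(0.25) = 0.5000
−0.12·log₂(0.12) = 0.3671
−0.07·log₂(0.07) = 0.2686
−0.32·log₂(0.32) = 0.5260
−0.09·log₂(0.09) = 0.3127
Sum ≈ 2.3849 → 2.385 bits.

2.385 bits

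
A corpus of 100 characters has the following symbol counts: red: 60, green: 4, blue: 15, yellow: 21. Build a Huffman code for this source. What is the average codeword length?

Probabilities are the counts divided by 100.
Repeatedly combine the two least-probable nodes; the expected code length is the sum of the merged weights.
merge 1/25 + 3/20 → 19/100
merge 19/100 + 21/100 → 2/5
merge 2/5 + 3/5 → 1
L = 19/100 + 2/5 + 1 = 159/100 = 1.59 bits/symbol.

1.59 bits/symbol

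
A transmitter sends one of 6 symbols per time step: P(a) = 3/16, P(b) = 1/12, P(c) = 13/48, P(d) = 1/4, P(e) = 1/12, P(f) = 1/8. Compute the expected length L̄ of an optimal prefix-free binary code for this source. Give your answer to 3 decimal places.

2.458 bits/symbol

Repeatedly combine the two least-probable nodes; the expected code length is the sum of the merged weights.
merge 1/12 + 1/12 → 1/6
merge 1/8 + 1/6 → 7/24
merge 3/16 + 1/4 → 7/16
merge 13/48 + 7/24 → 9/16
merge 7/16 + 9/16 → 1
L = 1/6 + 7/24 + 7/16 + 9/16 + 1 = 59/24 ≈ 2.458 bits/symbol.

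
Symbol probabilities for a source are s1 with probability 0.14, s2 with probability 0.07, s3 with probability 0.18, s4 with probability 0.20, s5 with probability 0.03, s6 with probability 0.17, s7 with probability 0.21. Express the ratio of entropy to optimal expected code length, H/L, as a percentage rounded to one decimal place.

Entropy H = −Σ p log₂ p ≈ 2.6345 bits.
Huffman merges: 3/100+7/100→1/10; 1/10+7/50→6/25; 17/100+9/50→7/20; 1/5+21/100→41/100; 6/25+7/20→59/100; 41/100+59/100→1. L = 269/100 ≈ 2.6900.
Efficiency = H/L = 2.6345/2.6900 = 97.9%.

97.9%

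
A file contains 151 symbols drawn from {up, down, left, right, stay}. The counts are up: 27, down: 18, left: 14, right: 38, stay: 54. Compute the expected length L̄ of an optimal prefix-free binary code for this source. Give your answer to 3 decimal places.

2.212 bits/symbol

Probabilities are the counts divided by 151.
Repeatedly combine the two least-probable nodes; the expected code length is the sum of the merged weights.
merge 14/151 + 18/151 → 32/151
merge 27/151 + 32/151 → 59/151
merge 38/151 + 54/151 → 92/151
merge 59/151 + 92/151 → 1
L = 32/151 + 59/151 + 92/151 + 1 = 334/151 ≈ 2.212 bits/symbol.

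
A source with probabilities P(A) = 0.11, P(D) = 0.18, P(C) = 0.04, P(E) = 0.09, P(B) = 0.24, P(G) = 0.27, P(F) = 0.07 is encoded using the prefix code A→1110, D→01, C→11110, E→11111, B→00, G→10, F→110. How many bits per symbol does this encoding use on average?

2.68 bits/symbol

L̄ = Σ pᵢ·ℓᵢ = 0.11·4 + 0.18·2 + 0.04·5 + 0.09·5 + 0.24·2 + 0.27·2 + 0.07·3 = 2.68 bits/symbol.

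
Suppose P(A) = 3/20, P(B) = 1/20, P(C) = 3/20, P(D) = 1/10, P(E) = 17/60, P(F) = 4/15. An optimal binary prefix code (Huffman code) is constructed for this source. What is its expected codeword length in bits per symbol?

2.45 bits/symbol

Repeatedly combine the two least-probable nodes; the expected code length is the sum of the merged weights.
merge 1/20 + 1/10 → 3/20
merge 3/20 + 3/20 → 3/10
merge 3/20 + 4/15 → 5/12
merge 17/60 + 3/10 → 7/12
merge 5/12 + 7/12 → 1
L = 3/20 + 3/10 + 5/12 + 7/12 + 1 = 49/20 = 2.45 bits/symbol.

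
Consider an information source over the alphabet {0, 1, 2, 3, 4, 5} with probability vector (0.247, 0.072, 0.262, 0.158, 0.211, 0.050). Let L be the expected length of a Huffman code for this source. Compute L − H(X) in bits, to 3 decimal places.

0.014 bits

Entropy H = −Σ p log₂ p ≈ 2.3882 bits.
Huffman merges: 1/20+9/125→61/500; 61/500+79/500→7/25; 211/1000+247/1000→229/500; 131/500+7/25→271/500; 229/500+271/500→1. L = 1201/500 ≈ 2.4020.
L − H = 2.4020 − 2.3882 = 0.014 bits.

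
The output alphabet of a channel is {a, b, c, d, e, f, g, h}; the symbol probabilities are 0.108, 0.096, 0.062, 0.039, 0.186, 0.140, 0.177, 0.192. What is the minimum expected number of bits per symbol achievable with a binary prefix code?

2.909 bits/symbol

Repeatedly combine the two least-probable nodes; the expected code length is the sum of the merged weights.
merge 39/1000 + 31/500 → 101/1000
merge 12/125 + 101/1000 → 197/1000
merge 27/250 + 7/50 → 31/125
merge 177/1000 + 93/500 → 363/1000
merge 24/125 + 197/1000 → 389/1000
merge 31/125 + 363/1000 → 611/1000
merge 389/1000 + 611/1000 → 1
L = 101/1000 + 197/1000 + 31/125 + 363/1000 + 389/1000 + 611/1000 + 1 = 2909/1000 = 2.909 bits/symbol.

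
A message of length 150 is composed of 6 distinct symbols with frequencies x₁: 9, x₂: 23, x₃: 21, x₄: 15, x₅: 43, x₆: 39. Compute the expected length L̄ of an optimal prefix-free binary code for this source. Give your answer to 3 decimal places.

2.453 bits/symbol

Probabilities are the counts divided by 150.
Repeatedly combine the two least-probable nodes; the expected code length is the sum of the merged weights.
merge 3/50 + 1/10 → 4/25
merge 7/50 + 23/150 → 22/75
merge 4/25 + 13/50 → 21/50
merge 43/150 + 22/75 → 29/50
merge 21/50 + 29/50 → 1
L = 4/25 + 22/75 + 21/50 + 29/50 + 1 = 184/75 ≈ 2.453 bits/symbol.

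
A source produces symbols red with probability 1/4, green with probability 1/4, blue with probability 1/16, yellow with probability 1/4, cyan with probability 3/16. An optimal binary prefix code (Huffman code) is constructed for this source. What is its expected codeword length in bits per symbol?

Repeatedly combine the two least-probable nodes; the expected code length is the sum of the merged weights.
merge 1/16 + 3/16 → 1/4
merge 1/4 + 1/4 → 1/2
merge 1/4 + 1/4 → 1/2
merge 1/2 + 1/2 → 1
L = 1/4 + 1/2 + 1/2 + 1 = 9/4 = 2.25 bits/symbol.

2.25 bits/symbol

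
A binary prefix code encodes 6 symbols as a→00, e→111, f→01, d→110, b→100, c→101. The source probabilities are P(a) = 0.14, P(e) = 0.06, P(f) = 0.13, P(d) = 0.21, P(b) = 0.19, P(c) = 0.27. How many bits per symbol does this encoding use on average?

L̄ = Σ pᵢ·ℓᵢ = 0.14·2 + 0.06·3 + 0.13·2 + 0.21·3 + 0.19·3 + 0.27·3 = 2.73 bits/symbol.

2.73 bits/symbol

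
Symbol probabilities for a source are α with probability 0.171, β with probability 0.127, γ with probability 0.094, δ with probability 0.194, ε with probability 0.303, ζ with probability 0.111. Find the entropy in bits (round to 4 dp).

H = −Σ pᵢ log₂ pᵢ.
−0.171·log₂(0.171) = 0.4357
−0.127·log₂(0.127) = 0.3781
−0.094·log₂(0.094) = 0.3207
−0.194·log₂(0.194) = 0.4590
−0.303·log₂(0.303) = 0.5220
−0.111·log₂(0.111) = 0.3520
Sum ≈ 2.4674 → 2.4674 bits.

2.4674 bits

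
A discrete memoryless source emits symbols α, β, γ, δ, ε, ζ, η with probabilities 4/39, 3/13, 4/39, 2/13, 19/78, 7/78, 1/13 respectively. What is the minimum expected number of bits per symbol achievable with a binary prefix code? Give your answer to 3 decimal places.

Repeatedly combine the two least-probable nodes; the expected code length is the sum of the merged weights.
merge 1/13 + 7/78 → 1/6
merge 4/39 + 4/39 → 8/39
merge 2/13 + 1/6 → 25/78
merge 8/39 + 3/13 → 17/39
merge 19/78 + 25/78 → 22/39
merge 17/39 + 22/39 → 1
L = 1/6 + 8/39 + 25/78 + 17/39 + 22/39 + 1 = 35/13 ≈ 2.692 bits/symbol.

2.692 bits/symbol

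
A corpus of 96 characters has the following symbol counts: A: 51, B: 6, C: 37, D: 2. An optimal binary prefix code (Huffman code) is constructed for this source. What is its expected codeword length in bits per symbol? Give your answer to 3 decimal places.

Probabilities are the counts divided by 96.
Repeatedly combine the two least-probable nodes; the expected code length is the sum of the merged weights.
merge 1/48 + 1/16 → 1/12
merge 1/12 + 37/96 → 15/32
merge 15/32 + 17/32 → 1
L = 1/12 + 15/32 + 1 = 149/96 ≈ 1.552 bits/symbol.

1.552 bits/symbol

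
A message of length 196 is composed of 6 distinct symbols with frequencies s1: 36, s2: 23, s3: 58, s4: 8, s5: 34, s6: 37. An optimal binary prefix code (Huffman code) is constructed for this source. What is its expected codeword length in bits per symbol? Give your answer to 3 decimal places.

2.490 bits/symbol

Probabilities are the counts divided by 196.
Repeatedly combine the two least-probable nodes; the expected code length is the sum of the merged weights.
merge 2/49 + 23/196 → 31/196
merge 31/196 + 17/98 → 65/196
merge 9/49 + 37/196 → 73/196
merge 29/98 + 65/196 → 123/196
merge 73/196 + 123/196 → 1
L = 31/196 + 65/196 + 73/196 + 123/196 + 1 = 122/49 ≈ 2.490 bits/symbol.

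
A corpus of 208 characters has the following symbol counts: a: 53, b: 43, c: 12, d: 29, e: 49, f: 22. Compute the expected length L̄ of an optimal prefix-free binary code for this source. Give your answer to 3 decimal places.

Probabilities are the counts divided by 208.
Repeatedly combine the two least-probable nodes; the expected code length is the sum of the merged weights.
merge 3/52 + 11/104 → 17/104
merge 29/208 + 17/104 → 63/208
merge 43/208 + 49/208 → 23/52
merge 53/208 + 63/208 → 29/52
merge 23/52 + 29/52 → 1
L = 17/104 + 63/208 + 23/52 + 29/52 + 1 = 513/208 ≈ 2.466 bits/symbol.

2.466 bits/symbol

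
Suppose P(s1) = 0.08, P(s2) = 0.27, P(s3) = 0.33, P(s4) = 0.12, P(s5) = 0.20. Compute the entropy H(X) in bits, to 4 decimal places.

2.1608 bits

H = −Σ pᵢ log₂ pᵢ.
−0.08·log₂(0.08) = 0.2915
−0.27·log₂(0.27) = 0.5100
−0.33·log₂(0.33) = 0.5278
−0.12·log₂(0.12) = 0.3671
−0.20·log₂(0.20) = 0.4644
Sum ≈ 2.1608 → 2.1608 bits.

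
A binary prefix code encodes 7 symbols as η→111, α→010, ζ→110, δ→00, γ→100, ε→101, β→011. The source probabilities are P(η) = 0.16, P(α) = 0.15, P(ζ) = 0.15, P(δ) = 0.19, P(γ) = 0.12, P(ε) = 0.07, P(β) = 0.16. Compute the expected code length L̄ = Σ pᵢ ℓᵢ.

2.81 bits/symbol

L̄ = Σ pᵢ·ℓᵢ = 0.16·3 + 0.15·3 + 0.15·3 + 0.19·2 + 0.12·3 + 0.07·3 + 0.16·3 = 2.81 bits/symbol.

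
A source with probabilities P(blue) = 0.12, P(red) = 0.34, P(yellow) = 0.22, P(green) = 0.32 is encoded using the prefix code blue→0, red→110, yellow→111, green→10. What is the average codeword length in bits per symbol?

2.44 bits/symbol

L̄ = Σ pᵢ·ℓᵢ = 0.12·1 + 0.34·3 + 0.22·3 + 0.32·2 = 2.44 bits/symbol.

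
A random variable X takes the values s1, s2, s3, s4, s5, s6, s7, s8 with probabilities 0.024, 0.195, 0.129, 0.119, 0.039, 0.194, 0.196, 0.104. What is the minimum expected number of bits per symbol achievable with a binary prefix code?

Repeatedly combine the two least-probable nodes; the expected code length is the sum of the merged weights.
merge 3/125 + 39/1000 → 63/1000
merge 63/1000 + 13/125 → 167/1000
merge 119/1000 + 129/1000 → 31/125
merge 167/1000 + 97/500 → 361/1000
merge 39/200 + 49/250 → 391/1000
merge 31/125 + 361/1000 → 609/1000
merge 391/1000 + 609/1000 → 1
L = 63/1000 + 167/1000 + 31/125 + 361/1000 + 391/1000 + 609/1000 + 1 = 2839/1000 = 2.839 bits/symbol.

2.839 bits/symbol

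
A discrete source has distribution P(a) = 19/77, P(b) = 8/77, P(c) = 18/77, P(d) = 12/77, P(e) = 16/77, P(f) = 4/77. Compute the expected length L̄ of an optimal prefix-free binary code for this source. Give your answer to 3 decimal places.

Repeatedly combine the two least-probable nodes; the expected code length is the sum of the merged weights.
merge 4/77 + 8/77 → 12/77
merge 12/77 + 12/77 → 24/77
merge 16/77 + 18/77 → 34/77
merge 19/77 + 24/77 → 43/77
merge 34/77 + 43/77 → 1
L = 12/77 + 24/77 + 34/77 + 43/77 + 1 = 190/77 ≈ 2.468 bits/symbol.

2.468 bits/symbol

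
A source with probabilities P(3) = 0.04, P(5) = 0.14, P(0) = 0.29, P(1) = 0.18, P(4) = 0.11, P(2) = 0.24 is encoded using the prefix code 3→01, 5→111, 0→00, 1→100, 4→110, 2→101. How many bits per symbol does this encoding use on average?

L̄ = Σ pᵢ·ℓᵢ = 0.04·2 + 0.14·3 + 0.29·2 + 0.18·3 + 0.11·3 + 0.24·3 = 2.67 bits/symbol.

2.67 bits/symbol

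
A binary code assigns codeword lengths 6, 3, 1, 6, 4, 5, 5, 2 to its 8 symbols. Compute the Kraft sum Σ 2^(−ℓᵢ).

With common denominator 2^6 = 64: Σ 2^(−ℓᵢ) = 1/64 + 8/64 + 32/64 + 1/64 + 4/64 + 2/64 + 2/64 + 16/64 = 66/64 = 1.03125.

1.03125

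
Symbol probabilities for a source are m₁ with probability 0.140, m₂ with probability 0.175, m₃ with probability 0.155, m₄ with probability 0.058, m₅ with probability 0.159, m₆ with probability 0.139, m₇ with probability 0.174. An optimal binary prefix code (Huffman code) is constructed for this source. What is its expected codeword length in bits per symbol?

2.825 bits/symbol

Repeatedly combine the two least-probable nodes; the expected code length is the sum of the merged weights.
merge 29/500 + 139/1000 → 197/1000
merge 7/50 + 31/200 → 59/200
merge 159/1000 + 87/500 → 333/1000
merge 7/40 + 197/1000 → 93/250
merge 59/200 + 333/1000 → 157/250
merge 93/250 + 157/250 → 1
L = 197/1000 + 59/200 + 333/1000 + 93/250 + 157/250 + 1 = 113/40 = 2.825 bits/symbol.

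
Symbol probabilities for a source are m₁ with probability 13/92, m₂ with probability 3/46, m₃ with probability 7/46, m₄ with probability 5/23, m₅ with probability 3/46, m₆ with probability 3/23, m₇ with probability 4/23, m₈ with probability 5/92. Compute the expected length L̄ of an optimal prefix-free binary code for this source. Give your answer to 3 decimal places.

Repeatedly combine the two least-probable nodes; the expected code length is the sum of the merged weights.
merge 5/92 + 3/46 → 11/92
merge 3/46 + 11/92 → 17/92
merge 3/23 + 13/92 → 25/92
merge 7/46 + 4/23 → 15/46
merge 17/92 + 5/23 → 37/92
merge 25/92 + 15/46 → 55/92
merge 37/92 + 55/92 → 1
L = 11/92 + 17/92 + 25/92 + 15/46 + 37/92 + 55/92 + 1 = 267/92 ≈ 2.902 bits/symbol.

2.902 bits/symbol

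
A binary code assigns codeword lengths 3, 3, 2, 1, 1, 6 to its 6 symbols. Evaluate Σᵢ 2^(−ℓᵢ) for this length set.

1.515625

With common denominator 2^6 = 64: Σ 2^(−ℓᵢ) = 8/64 + 8/64 + 16/64 + 32/64 + 32/64 + 1/64 = 97/64 = 1.515625.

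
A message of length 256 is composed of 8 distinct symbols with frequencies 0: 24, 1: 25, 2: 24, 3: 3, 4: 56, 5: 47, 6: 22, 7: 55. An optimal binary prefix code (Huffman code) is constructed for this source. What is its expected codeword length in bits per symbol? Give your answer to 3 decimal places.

2.852 bits/symbol

Probabilities are the counts divided by 256.
Repeatedly combine the two least-probable nodes; the expected code length is the sum of the merged weights.
merge 3/256 + 11/128 → 25/256
merge 3/32 + 3/32 → 3/16
merge 25/256 + 25/256 → 25/128
merge 47/256 + 3/16 → 95/256
merge 25/128 + 55/256 → 105/256
merge 7/32 + 95/256 → 151/256
merge 105/256 + 151/256 → 1
L = 25/256 + 3/16 + 25/128 + 95/256 + 105/256 + 151/256 + 1 = 365/128 ≈ 2.852 bits/symbol.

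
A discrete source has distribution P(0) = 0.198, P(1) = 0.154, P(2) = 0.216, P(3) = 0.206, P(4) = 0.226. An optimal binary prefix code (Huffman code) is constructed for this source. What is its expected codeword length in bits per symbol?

2.352 bits/symbol

Repeatedly combine the two least-probable nodes; the expected code length is the sum of the merged weights.
merge 77/500 + 99/500 → 44/125
merge 103/500 + 27/125 → 211/500
merge 113/500 + 44/125 → 289/500
merge 211/500 + 289/500 → 1
L = 44/125 + 211/500 + 289/500 + 1 = 294/125 = 2.352 bits/symbol.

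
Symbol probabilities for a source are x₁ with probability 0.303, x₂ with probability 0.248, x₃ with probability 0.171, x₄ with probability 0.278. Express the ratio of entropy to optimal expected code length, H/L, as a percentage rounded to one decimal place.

Entropy H = −Σ p log₂ p ≈ 1.9699 bits.
Huffman merges: 171/1000+31/125→419/1000; 139/500+303/1000→581/1000; 419/1000+581/1000→1. L = 2 ≈ 2.0000.
Efficiency = H/L = 1.9699/2.0000 = 98.5%.

98.5%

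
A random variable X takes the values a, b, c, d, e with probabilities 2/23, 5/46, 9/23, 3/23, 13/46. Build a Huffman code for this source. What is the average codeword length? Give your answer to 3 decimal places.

2.130 bits/symbol

Repeatedly combine the two least-probable nodes; the expected code length is the sum of the merged weights.
merge 2/23 + 5/46 → 9/46
merge 3/23 + 9/46 → 15/46
merge 13/46 + 15/46 → 14/23
merge 9/23 + 14/23 → 1
L = 9/46 + 15/46 + 14/23 + 1 = 49/23 ≈ 2.130 bits/symbol.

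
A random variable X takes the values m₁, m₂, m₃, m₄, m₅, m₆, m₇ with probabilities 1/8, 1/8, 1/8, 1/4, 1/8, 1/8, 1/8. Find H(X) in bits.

2.75 bits

Each probability is a power of 1/2, so log₂(1/p) is an integer.
H = Σ p·log₂(1/p) = 1/8·3 + 1/8·3 + 1/8·3 + 1/4·2 + 1/8·3 + 1/8·3 + 1/8·3 = 2.75 bits.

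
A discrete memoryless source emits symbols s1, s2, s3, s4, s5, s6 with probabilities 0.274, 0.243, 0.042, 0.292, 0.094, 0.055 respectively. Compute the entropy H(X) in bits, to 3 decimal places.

H = −Σ pᵢ log₂ pᵢ.
−0.274·log₂(0.274) = 0.5118
−0.243·log₂(0.243) = 0.4960
−0.042·log₂(0.042) = 0.1921
−0.292·log₂(0.292) = 0.5186
−0.094·log₂(0.094) = 0.3207
−0.055·log₂(0.055) = 0.2301
Sum ≈ 2.2692 → 2.269 bits.

2.269 bits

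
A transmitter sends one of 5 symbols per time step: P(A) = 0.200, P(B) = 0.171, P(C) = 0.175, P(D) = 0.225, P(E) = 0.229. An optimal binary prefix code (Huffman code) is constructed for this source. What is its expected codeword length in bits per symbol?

2.346 bits/symbol

Repeatedly combine the two least-probable nodes; the expected code length is the sum of the merged weights.
merge 171/1000 + 7/40 → 173/500
merge 1/5 + 9/40 → 17/40
merge 229/1000 + 173/500 → 23/40
merge 17/40 + 23/40 → 1
L = 173/500 + 17/40 + 23/40 + 1 = 1173/500 = 2.346 bits/symbol.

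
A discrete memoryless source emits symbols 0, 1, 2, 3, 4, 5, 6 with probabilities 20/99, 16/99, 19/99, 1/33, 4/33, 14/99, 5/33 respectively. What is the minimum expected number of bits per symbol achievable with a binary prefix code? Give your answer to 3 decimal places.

Repeatedly combine the two least-probable nodes; the expected code length is the sum of the merged weights.
merge 1/33 + 4/33 → 5/33
merge 14/99 + 5/33 → 29/99
merge 5/33 + 16/99 → 31/99
merge 19/99 + 20/99 → 13/33
merge 29/99 + 31/99 → 20/33
merge 13/33 + 20/33 → 1
L = 5/33 + 29/99 + 31/99 + 13/33 + 20/33 + 1 = 91/33 ≈ 2.758 bits/symbol.

2.758 bits/symbol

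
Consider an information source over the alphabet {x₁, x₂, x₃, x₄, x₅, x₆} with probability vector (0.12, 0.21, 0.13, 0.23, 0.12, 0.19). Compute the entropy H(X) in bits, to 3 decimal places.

2.532 bits

H = −Σ pᵢ log₂ pᵢ.
−0.12·log₂(0.12) = 0.3671
−0.21·log₂(0.21) = 0.4728
−0.13·log₂(0.13) = 0.3826
−0.23·log₂(0.23) = 0.4877
−0.12·log₂(0.12) = 0.3671
−0.19·log₂(0.19) = 0.4552
Sum ≈ 2.5325 → 2.532 bits.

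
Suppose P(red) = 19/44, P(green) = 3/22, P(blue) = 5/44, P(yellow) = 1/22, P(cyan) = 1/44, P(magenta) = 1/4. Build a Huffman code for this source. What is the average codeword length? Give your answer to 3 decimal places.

Repeatedly combine the two least-probable nodes; the expected code length is the sum of the merged weights.
merge 1/44 + 1/22 → 3/44
merge 3/44 + 5/44 → 2/11
merge 3/22 + 2/11 → 7/22
merge 1/4 + 7/22 → 25/44
merge 19/44 + 25/44 → 1
L = 3/44 + 2/11 + 7/22 + 25/44 + 1 = 47/22 ≈ 2.136 bits/symbol.

2.136 bits/symbol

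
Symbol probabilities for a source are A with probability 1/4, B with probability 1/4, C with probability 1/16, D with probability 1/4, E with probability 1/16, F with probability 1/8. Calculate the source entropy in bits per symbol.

Each probability is a power of 1/2, so log₂(1/p) is an integer.
H = Σ p·log₂(1/p) = 1/4·2 + 1/4·2 + 1/16·4 + 1/4·2 + 1/16·4 + 1/8·3 = 2.375 bits.

2.375 bits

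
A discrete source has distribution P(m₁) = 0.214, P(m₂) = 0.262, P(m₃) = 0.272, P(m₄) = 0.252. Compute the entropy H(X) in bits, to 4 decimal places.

H = −Σ pᵢ log₂ pᵢ.
−0.214·log₂(0.214) = 0.4760
−0.262·log₂(0.262) = 0.5063
−0.272·log₂(0.272) = 0.5109
−0.252·log₂(0.252) = 0.5011
Sum ≈ 1.9943 → 1.9943 bits.

1.9943 bits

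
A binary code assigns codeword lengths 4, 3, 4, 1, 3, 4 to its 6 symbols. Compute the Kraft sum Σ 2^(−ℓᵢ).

With common denominator 2^4 = 16: Σ 2^(−ℓᵢ) = 1/16 + 2/16 + 1/16 + 8/16 + 2/16 + 1/16 = 15/16 = 0.9375.

0.9375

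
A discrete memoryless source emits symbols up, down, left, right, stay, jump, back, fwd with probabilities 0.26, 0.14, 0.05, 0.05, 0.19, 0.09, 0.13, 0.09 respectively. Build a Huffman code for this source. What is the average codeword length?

2.83 bits/symbol

Repeatedly combine the two least-probable nodes; the expected code length is the sum of the merged weights.
merge 1/20 + 1/20 → 1/10
merge 9/100 + 9/100 → 9/50
merge 1/10 + 13/100 → 23/100
merge 7/50 + 9/50 → 8/25
merge 19/100 + 23/100 → 21/50
merge 13/50 + 8/25 → 29/50
merge 21/50 + 29/50 → 1
L = 1/10 + 9/50 + 23/100 + 8/25 + 21/50 + 29/50 + 1 = 283/100 = 2.83 bits/symbol.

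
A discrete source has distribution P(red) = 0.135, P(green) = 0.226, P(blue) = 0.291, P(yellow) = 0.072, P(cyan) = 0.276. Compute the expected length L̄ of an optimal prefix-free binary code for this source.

Repeatedly combine the two least-probable nodes; the expected code length is the sum of the merged weights.
merge 9/125 + 27/200 → 207/1000
merge 207/1000 + 113/500 → 433/1000
merge 69/250 + 291/1000 → 567/1000
merge 433/1000 + 567/1000 → 1
L = 207/1000 + 433/1000 + 567/1000 + 1 = 2207/1000 = 2.207 bits/symbol.

2.207 bits/symbol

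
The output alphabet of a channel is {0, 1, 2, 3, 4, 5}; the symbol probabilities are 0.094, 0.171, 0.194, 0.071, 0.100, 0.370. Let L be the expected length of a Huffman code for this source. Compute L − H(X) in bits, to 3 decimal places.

Entropy H = −Σ p log₂ p ≈ 2.3492 bits.
Huffman merges: 71/1000+47/500→33/200; 1/10+33/200→53/200; 171/1000+97/500→73/200; 53/200+73/200→63/100; 37/100+63/100→1. L = 97/40 ≈ 2.4250.
L − H = 2.4250 − 2.3492 = 0.076 bits.

0.076 bits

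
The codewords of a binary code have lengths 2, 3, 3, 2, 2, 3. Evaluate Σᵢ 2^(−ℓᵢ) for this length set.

With common denominator 2^3 = 8: Σ 2^(−ℓᵢ) = 2/8 + 1/8 + 1/8 + 2/8 + 2/8 + 1/8 = 9/8 = 1.125.

1.125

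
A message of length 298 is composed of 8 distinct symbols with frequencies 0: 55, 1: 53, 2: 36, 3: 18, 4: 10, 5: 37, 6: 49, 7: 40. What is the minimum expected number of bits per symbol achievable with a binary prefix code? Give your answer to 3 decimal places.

2.909 bits/symbol

Probabilities are the counts divided by 298.
Repeatedly combine the two least-probable nodes; the expected code length is the sum of the merged weights.
merge 5/149 + 9/149 → 14/149
merge 14/149 + 18/149 → 32/149
merge 37/298 + 20/149 → 77/298
merge 49/298 + 53/298 → 51/149
merge 55/298 + 32/149 → 119/298
merge 77/298 + 51/149 → 179/298
merge 119/298 + 179/298 → 1
L = 14/149 + 32/149 + 77/298 + 51/149 + 119/298 + 179/298 + 1 = 867/298 ≈ 2.909 bits/symbol.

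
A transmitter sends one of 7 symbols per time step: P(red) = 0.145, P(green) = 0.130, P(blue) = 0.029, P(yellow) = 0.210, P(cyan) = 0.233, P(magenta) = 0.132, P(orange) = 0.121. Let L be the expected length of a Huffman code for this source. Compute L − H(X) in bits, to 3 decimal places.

0.055 bits

Entropy H = −Σ p log₂ p ≈ 2.6515 bits.
Huffman merges: 29/1000+121/1000→3/20; 13/100+33/250→131/500; 29/200+3/20→59/200; 21/100+233/1000→443/1000; 131/500+59/200→557/1000; 443/1000+557/1000→1. L = 2707/1000 ≈ 2.7070.
L − H = 2.7070 − 2.6515 = 0.055 bits.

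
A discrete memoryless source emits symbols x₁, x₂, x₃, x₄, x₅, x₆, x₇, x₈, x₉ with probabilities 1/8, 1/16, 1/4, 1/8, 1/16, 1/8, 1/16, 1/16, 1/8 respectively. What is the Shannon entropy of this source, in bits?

Each probability is a power of 1/2, so log₂(1/p) is an integer.
H = Σ p·log₂(1/p) = 1/8·3 + 1/16·4 + 1/4·2 + 1/8·3 + 1/16·4 + 1/8·3 + 1/16·4 + 1/16·4 + 1/8·3 = 3 bits.

3 bits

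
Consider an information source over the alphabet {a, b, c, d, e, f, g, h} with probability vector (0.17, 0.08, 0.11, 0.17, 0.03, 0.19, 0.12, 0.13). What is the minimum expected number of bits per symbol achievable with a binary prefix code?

Repeatedly combine the two least-probable nodes; the expected code length is the sum of the merged weights.
merge 3/100 + 2/25 → 11/100
merge 11/100 + 11/100 → 11/50
merge 3/25 + 13/100 → 1/4
merge 17/100 + 17/100 → 17/50
merge 19/100 + 11/50 → 41/100
merge 1/4 + 17/50 → 59/100
merge 41/100 + 59/100 → 1
L = 11/100 + 11/50 + 1/4 + 17/50 + 41/100 + 59/100 + 1 = 73/25 = 2.92 bits/symbol.

2.92 bits/symbol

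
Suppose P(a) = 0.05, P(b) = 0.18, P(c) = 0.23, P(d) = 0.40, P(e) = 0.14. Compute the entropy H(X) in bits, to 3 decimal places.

H = −Σ pᵢ log₂ pᵢ.
−0.05·log₂(0.05) = 0.2161
−0.18·log₂(0.18) = 0.4453
−0.23·log₂(0.23) = 0.4877
−0.40·log₂(0.40) = 0.5288
−0.14·log₂(0.14) = 0.3971
Sum ≈ 2.0750 → 2.075 bits.

2.075 bits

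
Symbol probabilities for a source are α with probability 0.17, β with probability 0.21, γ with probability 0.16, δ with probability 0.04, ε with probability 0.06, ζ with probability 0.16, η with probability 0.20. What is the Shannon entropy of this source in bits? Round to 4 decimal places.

H = −Σ pᵢ log₂ pᵢ.
−0.17·log₂(0.17) = 0.4346
−0.21·log₂(0.21) = 0.4728
−0.16·log₂(0.16) = 0.4230
−0.04·log₂(0.04) = 0.1858
−0.06·log₂(0.06) = 0.2435
−0.16·log₂(0.16) = 0.4230
−0.20·log₂(0.20) = 0.4644
Sum ≈ 2.6471 → 2.6471 bits.

2.6471 bits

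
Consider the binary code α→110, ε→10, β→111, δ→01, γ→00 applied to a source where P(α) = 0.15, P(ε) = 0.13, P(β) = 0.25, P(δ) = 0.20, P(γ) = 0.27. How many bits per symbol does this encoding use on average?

L̄ = Σ pᵢ·ℓᵢ = 0.15·3 + 0.13·2 + 0.25·3 + 0.20·2 + 0.27·2 = 2.4 bits/symbol.

2.4 bits/symbol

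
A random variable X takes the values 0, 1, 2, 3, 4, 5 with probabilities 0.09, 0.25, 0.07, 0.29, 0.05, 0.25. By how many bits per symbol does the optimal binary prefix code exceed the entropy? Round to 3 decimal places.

0.015 bits

Entropy H = −Σ p log₂ p ≈ 2.3152 bits.
Huffman merges: 1/20+7/100→3/25; 9/100+3/25→21/100; 21/100+1/4→23/50; 1/4+29/100→27/50; 23/50+27/50→1. L = 233/100 ≈ 2.3300.
L − H = 2.3300 − 2.3152 = 0.015 bits.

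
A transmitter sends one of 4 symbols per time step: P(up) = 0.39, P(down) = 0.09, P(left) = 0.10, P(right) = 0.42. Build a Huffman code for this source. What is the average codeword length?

Repeatedly combine the two least-probable nodes; the expected code length is the sum of the merged weights.
merge 9/100 + 1/10 → 19/100
merge 19/100 + 39/100 → 29/50
merge 21/50 + 29/50 → 1
L = 19/100 + 29/50 + 1 = 177/100 = 1.77 bits/symbol.

1.77 bits/symbol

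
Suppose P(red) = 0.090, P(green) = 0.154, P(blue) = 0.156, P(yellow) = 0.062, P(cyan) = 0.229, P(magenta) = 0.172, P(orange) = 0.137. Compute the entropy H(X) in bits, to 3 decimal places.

2.712 bits

H = −Σ pᵢ log₂ pᵢ.
−0.090·log₂(0.090) = 0.3127
−0.154·log₂(0.154) = 0.4156
−0.156·log₂(0.156) = 0.4181
−0.062·log₂(0.062) = 0.2487
−0.229·log₂(0.229) = 0.4870
−0.172·log₂(0.172) = 0.4368
−0.137·log₂(0.137) = 0.3929
Sum ≈ 2.7118 → 2.712 bits.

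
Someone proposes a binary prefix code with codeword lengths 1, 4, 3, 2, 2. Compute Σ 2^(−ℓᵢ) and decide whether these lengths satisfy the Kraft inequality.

1.1875; no

With common denominator 2^4 = 16: Σ 2^(−ℓᵢ) = 8/16 + 1/16 + 2/16 + 4/16 + 4/16 = 19/16 = 1.1875.
Kraft's inequality requires Σ ≤ 1; here Σ = 1.1875 > 1, so no such prefix code exists.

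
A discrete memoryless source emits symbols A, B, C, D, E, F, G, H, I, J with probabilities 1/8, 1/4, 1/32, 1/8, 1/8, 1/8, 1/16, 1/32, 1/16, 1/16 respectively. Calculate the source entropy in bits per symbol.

Each probability is a power of 1/2, so log₂(1/p) is an integer.
H = Σ p·log₂(1/p) = 1/8·3 + 1/4·2 + 1/32·5 + 1/8·3 + 1/8·3 + 1/8·3 + 1/16·4 + 1/32·5 + 1/16·4 + 1/16·4 = 3.0625 bits.

3.0625 bits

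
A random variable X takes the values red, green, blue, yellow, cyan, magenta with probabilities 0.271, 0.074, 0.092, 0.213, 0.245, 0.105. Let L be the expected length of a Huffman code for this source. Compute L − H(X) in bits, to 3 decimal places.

Entropy H = −Σ p log₂ p ≈ 2.4189 bits.
Huffman merges: 37/500+23/250→83/500; 21/200+83/500→271/1000; 213/1000+49/200→229/500; 271/1000+271/1000→271/500; 229/500+271/500→1. L = 2437/1000 ≈ 2.4370.
L − H = 2.4370 − 2.4189 = 0.018 bits.

0.018 bits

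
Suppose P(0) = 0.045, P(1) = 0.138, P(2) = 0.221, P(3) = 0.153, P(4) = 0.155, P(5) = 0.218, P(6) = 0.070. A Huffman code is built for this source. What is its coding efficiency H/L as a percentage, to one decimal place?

99.2%

Entropy H = −Σ p log₂ p ≈ 2.6559 bits.
Huffman merges: 9/200+7/100→23/200; 23/200+69/500→253/1000; 153/1000+31/200→77/250; 109/500+221/1000→439/1000; 253/1000+77/250→561/1000; 439/1000+561/1000→1. L = 669/250 ≈ 2.6760.
Efficiency = H/L = 2.6559/2.6760 = 99.2%.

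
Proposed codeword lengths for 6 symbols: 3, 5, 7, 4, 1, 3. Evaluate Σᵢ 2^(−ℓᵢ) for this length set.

0.8515625

With common denominator 2^7 = 128: Σ 2^(−ℓᵢ) = 16/128 + 4/128 + 1/128 + 8/128 + 64/128 + 16/128 = 109/128 = 0.8515625.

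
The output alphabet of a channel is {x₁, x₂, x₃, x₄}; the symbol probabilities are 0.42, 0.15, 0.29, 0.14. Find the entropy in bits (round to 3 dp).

H = −Σ pᵢ log₂ pᵢ.
−0.42·log₂(0.42) = 0.5256
−0.15·log₂(0.15) = 0.4105
−0.29·log₂(0.29) = 0.5179
−0.14·log₂(0.14) = 0.3971
Sum ≈ 1.8512 → 1.851 bits.

1.851 bits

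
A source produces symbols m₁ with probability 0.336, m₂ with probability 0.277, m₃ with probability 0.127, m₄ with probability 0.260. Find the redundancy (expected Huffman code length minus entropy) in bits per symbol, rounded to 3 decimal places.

0.075 bits

Entropy H = −Σ p log₂ p ≈ 1.9251 bits.
Huffman merges: 127/1000+13/50→387/1000; 277/1000+42/125→613/1000; 387/1000+613/1000→1. L = 2 ≈ 2.0000.
L − H = 2.0000 − 1.9251 = 0.075 bits.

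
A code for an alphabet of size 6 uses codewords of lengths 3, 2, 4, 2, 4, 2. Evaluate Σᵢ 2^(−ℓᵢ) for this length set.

1

With common denominator 2^4 = 16: Σ 2^(−ℓᵢ) = 2/16 + 4/16 + 1/16 + 4/16 + 1/16 + 4/16 = 16/16 = 1.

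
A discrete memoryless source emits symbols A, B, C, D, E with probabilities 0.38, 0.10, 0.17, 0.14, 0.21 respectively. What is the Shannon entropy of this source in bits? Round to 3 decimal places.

H = −Σ pᵢ log₂ pᵢ.
−0.38·log₂(0.38) = 0.5305
−0.10·log₂(0.10) = 0.3322
−0.17·log₂(0.17) = 0.4346
−0.14·log₂(0.14) = 0.3971
−0.21·log₂(0.21) = 0.4728
Sum ≈ 2.1672 → 2.167 bits.

2.167 bits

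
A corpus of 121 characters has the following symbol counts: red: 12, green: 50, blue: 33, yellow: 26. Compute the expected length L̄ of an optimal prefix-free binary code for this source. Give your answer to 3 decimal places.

1.901 bits/symbol

Probabilities are the counts divided by 121.
Repeatedly combine the two least-probable nodes; the expected code length is the sum of the merged weights.
merge 12/121 + 26/121 → 38/121
merge 3/11 + 38/121 → 71/121
merge 50/121 + 71/121 → 1
L = 38/121 + 71/121 + 1 = 230/121 ≈ 1.901 bits/symbol.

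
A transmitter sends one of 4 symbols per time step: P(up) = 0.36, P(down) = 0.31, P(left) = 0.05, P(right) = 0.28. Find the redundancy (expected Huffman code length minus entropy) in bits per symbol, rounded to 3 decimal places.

Entropy H = −Σ p log₂ p ≈ 1.7847 bits.
Huffman merges: 1/20+7/25→33/100; 31/100+33/100→16/25; 9/25+16/25→1. L = 197/100 ≈ 1.9700.
L − H = 1.9700 − 1.7847 = 0.185 bits.

0.185 bits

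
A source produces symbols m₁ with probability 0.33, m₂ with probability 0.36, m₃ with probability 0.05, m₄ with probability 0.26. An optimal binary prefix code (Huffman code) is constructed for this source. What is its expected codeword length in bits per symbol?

1.95 bits/symbol

Repeatedly combine the two least-probable nodes; the expected code length is the sum of the merged weights.
merge 1/20 + 13/50 → 31/100
merge 31/100 + 33/100 → 16/25
merge 9/25 + 16/25 → 1
L = 31/100 + 16/25 + 1 = 39/20 = 1.95 bits/symbol.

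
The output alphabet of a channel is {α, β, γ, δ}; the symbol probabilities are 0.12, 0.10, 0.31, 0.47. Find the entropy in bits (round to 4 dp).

H = −Σ pᵢ log₂ pᵢ.
−0.12·log₂(0.12) = 0.3671
−0.10·log₂(0.10) = 0.3322
−0.31·log₂(0.31) = 0.5238
−0.47·log₂(0.47) = 0.5120
Sum ≈ 1.7350 → 1.7350 bits.

1.7350 bits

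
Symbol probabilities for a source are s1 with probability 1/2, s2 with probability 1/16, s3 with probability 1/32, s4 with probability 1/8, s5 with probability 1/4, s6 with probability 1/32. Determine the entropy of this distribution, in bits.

Each probability is a power of 1/2, so log₂(1/p) is an integer.
H = Σ p·log₂(1/p) = 1/2·1 + 1/16·4 + 1/32·5 + 1/8·3 + 1/4·2 + 1/32·5 = 1.9375 bits.

1.9375 bits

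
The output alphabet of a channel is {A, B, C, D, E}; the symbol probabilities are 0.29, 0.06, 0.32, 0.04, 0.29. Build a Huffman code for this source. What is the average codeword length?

Repeatedly combine the two least-probable nodes; the expected code length is the sum of the merged weights.
merge 1/25 + 3/50 → 1/10
merge 1/10 + 29/100 → 39/100
merge 29/100 + 8/25 → 61/100
merge 39/100 + 61/100 → 1
L = 1/10 + 39/100 + 61/100 + 1 = 21/10 = 2.1 bits/symbol.

2.1 bits/symbol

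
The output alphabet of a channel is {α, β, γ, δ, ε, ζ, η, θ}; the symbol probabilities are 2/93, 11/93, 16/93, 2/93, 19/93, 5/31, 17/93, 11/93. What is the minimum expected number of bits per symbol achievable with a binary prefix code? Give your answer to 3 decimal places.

Repeatedly combine the two least-probable nodes; the expected code length is the sum of the merged weights.
merge 2/93 + 2/93 → 4/93
merge 4/93 + 11/93 → 5/31
merge 11/93 + 5/31 → 26/93
merge 5/31 + 16/93 → 1/3
merge 17/93 + 19/93 → 12/31
merge 26/93 + 1/3 → 19/31
merge 12/31 + 19/31 → 1
L = 4/93 + 5/31 + 26/93 + 1/3 + 12/31 + 19/31 + 1 = 262/93 ≈ 2.817 bits/symbol.

2.817 bits/symbol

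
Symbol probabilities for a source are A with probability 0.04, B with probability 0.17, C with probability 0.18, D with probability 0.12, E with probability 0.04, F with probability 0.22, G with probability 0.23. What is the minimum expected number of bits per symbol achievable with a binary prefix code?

Repeatedly combine the two least-probable nodes; the expected code length is the sum of the merged weights.
merge 1/25 + 1/25 → 2/25
merge 2/25 + 3/25 → 1/5
merge 17/100 + 9/50 → 7/20
merge 1/5 + 11/50 → 21/50
merge 23/100 + 7/20 → 29/50
merge 21/50 + 29/50 → 1
L = 2/25 + 1/5 + 7/20 + 21/50 + 29/50 + 1 = 263/100 = 2.63 bits/symbol.

2.63 bits/symbol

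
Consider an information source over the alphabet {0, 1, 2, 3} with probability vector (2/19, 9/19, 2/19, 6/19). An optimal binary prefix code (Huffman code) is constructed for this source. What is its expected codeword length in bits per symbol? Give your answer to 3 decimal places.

1.737 bits/symbol

Repeatedly combine the two least-probable nodes; the expected code length is the sum of the merged weights.
merge 2/19 + 2/19 → 4/19
merge 4/19 + 6/19 → 10/19
merge 9/19 + 10/19 → 1
L = 4/19 + 10/19 + 1 = 33/19 ≈ 1.737 bits/symbol.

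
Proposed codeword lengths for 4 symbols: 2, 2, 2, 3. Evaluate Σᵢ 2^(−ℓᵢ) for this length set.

0.875

With common denominator 2^3 = 8: Σ 2^(−ℓᵢ) = 2/8 + 2/8 + 2/8 + 1/8 = 7/8 = 0.875.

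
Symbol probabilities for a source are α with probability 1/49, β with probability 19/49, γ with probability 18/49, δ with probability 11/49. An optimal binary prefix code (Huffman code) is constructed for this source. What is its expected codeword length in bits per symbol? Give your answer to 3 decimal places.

1.857 bits/symbol

Repeatedly combine the two least-probable nodes; the expected code length is the sum of the merged weights.
merge 1/49 + 11/49 → 12/49
merge 12/49 + 18/49 → 30/49
merge 19/49 + 30/49 → 1
L = 12/49 + 30/49 + 1 = 13/7 ≈ 1.857 bits/symbol.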